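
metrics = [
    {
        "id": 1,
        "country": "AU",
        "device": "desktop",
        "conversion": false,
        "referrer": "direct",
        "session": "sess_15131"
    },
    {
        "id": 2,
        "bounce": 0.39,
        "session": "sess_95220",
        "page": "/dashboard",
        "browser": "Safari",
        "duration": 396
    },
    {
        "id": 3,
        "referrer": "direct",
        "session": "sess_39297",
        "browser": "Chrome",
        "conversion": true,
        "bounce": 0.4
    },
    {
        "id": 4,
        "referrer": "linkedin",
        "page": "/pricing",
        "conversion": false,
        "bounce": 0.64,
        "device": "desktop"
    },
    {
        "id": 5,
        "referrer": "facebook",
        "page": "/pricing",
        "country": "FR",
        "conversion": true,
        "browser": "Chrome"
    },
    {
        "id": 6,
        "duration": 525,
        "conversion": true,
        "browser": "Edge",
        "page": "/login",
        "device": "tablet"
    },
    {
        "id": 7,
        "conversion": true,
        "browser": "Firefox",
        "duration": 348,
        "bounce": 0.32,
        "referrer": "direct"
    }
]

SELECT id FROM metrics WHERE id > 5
[6, 7]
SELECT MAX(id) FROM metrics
7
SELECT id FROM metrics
[1, 2, 3, 4, 5, 6, 7]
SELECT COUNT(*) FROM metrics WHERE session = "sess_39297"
1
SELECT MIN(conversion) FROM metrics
False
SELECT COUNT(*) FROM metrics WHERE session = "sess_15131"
1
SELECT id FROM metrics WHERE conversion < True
[1, 4]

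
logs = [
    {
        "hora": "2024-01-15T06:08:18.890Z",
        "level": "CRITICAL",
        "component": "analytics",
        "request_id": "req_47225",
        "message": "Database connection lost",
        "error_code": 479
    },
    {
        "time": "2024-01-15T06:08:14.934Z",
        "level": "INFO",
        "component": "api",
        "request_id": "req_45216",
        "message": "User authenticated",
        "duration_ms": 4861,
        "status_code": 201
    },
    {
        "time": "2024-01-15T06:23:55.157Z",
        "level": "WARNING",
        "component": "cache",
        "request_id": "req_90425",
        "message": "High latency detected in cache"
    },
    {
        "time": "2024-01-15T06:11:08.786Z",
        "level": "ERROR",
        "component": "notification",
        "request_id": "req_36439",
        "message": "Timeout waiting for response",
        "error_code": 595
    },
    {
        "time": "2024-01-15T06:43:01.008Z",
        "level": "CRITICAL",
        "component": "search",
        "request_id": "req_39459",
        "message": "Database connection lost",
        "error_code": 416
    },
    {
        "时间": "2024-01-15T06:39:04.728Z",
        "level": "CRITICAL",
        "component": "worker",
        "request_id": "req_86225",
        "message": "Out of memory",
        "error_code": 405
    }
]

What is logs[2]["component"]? "cache"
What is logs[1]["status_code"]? 201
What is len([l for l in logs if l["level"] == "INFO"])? 1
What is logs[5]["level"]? "CRITICAL"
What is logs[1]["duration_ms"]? 4861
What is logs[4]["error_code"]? 416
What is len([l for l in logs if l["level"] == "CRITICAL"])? 3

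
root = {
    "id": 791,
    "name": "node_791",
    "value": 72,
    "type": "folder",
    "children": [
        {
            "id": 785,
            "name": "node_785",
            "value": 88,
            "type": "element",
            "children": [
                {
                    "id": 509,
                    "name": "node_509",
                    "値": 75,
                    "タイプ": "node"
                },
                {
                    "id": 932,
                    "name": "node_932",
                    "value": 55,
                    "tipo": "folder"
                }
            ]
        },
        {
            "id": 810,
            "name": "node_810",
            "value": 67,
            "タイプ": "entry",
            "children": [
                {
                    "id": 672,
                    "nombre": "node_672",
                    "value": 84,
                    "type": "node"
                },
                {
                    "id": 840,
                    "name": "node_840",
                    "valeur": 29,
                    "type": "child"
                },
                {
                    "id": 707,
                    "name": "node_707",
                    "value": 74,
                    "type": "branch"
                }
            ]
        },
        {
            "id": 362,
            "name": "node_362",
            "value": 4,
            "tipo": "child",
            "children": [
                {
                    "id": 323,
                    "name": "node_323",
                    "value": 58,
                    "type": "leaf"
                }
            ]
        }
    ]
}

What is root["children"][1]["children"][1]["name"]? "node_840"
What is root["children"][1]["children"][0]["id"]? 672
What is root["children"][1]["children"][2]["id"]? 707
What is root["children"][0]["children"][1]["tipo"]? "folder"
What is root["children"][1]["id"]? 810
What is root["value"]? 72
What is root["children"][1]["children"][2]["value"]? 74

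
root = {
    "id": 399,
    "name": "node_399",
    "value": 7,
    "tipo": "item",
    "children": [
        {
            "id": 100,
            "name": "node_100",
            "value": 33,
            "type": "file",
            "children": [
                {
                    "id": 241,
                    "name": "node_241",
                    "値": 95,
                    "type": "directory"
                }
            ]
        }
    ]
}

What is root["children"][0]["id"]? 100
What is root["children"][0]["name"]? "node_100"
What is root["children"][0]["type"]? "file"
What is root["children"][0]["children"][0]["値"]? 95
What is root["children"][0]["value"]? 33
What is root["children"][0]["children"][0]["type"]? "directory"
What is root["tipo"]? "item"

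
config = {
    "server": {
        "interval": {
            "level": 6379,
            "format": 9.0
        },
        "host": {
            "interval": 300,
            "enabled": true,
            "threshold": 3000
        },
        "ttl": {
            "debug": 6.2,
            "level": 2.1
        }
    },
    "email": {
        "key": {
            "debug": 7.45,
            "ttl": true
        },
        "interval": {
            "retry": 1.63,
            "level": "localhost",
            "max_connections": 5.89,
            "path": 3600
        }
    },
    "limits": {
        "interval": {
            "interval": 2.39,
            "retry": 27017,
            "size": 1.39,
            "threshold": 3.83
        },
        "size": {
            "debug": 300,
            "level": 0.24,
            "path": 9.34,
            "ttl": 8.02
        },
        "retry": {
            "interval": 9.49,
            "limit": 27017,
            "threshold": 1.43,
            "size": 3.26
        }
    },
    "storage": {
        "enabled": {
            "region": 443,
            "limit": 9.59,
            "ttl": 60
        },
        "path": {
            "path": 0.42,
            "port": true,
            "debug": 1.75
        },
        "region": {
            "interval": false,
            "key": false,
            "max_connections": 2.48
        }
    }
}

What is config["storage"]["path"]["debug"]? 1.75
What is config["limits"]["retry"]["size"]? 3.26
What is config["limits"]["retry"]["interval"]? 9.49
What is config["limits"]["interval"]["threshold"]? 3.83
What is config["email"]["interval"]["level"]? "localhost"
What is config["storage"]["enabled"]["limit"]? 9.59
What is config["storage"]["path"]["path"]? 0.42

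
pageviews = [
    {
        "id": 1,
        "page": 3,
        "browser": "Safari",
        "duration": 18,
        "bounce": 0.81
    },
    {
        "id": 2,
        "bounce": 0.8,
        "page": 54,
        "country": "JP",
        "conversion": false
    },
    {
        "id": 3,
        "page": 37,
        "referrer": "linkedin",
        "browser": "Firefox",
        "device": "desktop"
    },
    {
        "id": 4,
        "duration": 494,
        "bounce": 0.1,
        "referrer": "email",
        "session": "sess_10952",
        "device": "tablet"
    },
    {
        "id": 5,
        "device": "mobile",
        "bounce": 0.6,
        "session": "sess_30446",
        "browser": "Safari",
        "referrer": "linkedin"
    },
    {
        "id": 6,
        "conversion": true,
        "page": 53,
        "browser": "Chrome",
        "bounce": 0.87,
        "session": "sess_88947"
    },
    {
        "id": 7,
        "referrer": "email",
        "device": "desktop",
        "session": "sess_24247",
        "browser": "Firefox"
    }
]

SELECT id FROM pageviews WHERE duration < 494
[1]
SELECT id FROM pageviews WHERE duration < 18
[]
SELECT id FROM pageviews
[1, 2, 3, 4, 5, 6, 7]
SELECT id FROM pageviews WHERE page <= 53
[1, 3, 6]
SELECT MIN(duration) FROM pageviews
18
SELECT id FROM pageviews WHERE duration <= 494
[1, 4]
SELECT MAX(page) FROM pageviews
54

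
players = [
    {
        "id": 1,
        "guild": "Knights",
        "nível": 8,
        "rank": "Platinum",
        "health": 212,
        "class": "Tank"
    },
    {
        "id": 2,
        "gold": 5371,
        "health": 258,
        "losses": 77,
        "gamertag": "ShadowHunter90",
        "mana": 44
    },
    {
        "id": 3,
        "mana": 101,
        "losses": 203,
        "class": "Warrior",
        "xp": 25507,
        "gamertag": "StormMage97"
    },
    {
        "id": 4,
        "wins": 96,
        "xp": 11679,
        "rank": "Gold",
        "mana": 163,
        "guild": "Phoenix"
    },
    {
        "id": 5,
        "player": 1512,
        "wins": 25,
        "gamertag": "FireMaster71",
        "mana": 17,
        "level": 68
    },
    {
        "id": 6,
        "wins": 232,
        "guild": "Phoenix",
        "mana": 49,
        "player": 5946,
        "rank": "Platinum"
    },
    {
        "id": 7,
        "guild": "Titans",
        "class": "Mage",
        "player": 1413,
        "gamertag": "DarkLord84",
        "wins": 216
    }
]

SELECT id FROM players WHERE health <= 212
[1]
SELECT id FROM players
[1, 2, 3, 4, 5, 6, 7]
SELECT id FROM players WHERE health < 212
[]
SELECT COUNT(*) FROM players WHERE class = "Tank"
1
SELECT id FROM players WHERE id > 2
[3, 4, 5, 6, 7]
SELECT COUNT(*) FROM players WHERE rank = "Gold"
1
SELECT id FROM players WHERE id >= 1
[1, 2, 3, 4, 5, 6, 7]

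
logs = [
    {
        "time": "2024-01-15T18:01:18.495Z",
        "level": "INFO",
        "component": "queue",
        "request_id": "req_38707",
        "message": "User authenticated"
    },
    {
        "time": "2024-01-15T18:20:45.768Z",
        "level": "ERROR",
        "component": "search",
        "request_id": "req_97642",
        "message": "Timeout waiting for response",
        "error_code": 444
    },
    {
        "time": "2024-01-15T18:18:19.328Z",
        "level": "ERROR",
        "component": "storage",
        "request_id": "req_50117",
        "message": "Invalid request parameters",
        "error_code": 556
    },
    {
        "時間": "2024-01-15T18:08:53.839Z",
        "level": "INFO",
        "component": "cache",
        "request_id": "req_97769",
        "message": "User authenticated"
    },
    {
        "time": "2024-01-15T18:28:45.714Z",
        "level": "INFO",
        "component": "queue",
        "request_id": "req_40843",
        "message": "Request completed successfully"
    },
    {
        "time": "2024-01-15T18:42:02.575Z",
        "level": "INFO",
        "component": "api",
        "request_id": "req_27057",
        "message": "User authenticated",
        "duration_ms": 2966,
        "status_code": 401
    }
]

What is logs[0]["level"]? "INFO"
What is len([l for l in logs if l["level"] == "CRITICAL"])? 0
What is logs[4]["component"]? "queue"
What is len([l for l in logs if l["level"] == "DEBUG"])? 0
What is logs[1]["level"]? "ERROR"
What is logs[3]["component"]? "cache"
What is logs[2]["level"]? "ERROR"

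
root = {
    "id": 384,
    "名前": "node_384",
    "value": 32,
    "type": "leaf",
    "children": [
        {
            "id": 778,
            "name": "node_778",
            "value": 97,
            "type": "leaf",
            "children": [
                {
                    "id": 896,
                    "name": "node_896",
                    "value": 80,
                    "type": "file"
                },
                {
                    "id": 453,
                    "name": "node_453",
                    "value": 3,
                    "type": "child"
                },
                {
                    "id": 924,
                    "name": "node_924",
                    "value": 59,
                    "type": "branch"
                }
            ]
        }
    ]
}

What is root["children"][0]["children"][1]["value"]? 3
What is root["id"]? 384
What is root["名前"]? "node_384"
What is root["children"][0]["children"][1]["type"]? "child"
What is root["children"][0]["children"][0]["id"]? 896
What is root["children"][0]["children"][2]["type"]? "branch"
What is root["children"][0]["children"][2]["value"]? 59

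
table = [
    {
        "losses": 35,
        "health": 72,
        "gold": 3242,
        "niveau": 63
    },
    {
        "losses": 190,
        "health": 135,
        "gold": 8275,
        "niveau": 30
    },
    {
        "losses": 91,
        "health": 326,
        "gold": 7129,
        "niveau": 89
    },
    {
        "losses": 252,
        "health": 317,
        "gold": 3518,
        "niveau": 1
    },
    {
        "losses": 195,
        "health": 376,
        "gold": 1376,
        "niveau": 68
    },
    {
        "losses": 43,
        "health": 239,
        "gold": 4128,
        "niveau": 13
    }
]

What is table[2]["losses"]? 91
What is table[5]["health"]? 239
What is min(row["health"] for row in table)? 72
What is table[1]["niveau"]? 30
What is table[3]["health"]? 317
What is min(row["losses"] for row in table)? 35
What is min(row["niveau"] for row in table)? 1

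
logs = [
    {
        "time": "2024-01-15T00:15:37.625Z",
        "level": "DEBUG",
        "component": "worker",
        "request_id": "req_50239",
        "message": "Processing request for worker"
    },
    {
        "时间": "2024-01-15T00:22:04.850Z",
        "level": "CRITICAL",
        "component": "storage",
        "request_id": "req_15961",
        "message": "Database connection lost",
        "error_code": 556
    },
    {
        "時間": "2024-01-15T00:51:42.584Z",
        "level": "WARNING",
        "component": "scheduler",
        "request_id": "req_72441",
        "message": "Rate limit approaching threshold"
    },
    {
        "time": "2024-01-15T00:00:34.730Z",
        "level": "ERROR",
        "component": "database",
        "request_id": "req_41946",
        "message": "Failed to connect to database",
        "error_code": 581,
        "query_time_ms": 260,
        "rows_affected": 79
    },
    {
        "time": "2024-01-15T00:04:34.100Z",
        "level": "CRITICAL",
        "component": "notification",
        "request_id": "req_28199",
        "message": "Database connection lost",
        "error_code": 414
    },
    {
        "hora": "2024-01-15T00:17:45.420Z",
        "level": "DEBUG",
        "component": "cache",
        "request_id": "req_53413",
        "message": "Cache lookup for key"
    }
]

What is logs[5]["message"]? "Cache lookup for key"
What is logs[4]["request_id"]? "req_28199"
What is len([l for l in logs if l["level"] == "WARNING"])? 1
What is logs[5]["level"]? "DEBUG"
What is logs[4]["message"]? "Database connection lost"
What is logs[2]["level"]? "WARNING"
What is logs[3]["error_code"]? 581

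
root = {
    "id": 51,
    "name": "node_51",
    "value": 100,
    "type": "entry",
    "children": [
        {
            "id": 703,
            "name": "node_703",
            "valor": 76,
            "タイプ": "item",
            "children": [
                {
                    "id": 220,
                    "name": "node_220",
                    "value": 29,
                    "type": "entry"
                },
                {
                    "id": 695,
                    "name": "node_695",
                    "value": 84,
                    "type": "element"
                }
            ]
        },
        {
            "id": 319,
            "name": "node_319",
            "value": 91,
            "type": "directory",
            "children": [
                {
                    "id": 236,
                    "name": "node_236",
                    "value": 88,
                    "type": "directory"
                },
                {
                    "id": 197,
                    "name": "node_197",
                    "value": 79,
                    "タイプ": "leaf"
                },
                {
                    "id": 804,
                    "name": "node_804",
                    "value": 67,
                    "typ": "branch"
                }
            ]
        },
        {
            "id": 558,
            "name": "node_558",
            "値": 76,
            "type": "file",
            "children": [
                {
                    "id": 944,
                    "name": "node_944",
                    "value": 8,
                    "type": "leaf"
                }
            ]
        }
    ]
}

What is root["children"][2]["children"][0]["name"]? "node_944"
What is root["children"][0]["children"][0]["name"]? "node_220"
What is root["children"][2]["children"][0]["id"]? 944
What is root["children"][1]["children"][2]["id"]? 804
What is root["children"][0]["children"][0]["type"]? "entry"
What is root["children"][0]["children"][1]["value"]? 84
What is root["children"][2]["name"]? "node_558"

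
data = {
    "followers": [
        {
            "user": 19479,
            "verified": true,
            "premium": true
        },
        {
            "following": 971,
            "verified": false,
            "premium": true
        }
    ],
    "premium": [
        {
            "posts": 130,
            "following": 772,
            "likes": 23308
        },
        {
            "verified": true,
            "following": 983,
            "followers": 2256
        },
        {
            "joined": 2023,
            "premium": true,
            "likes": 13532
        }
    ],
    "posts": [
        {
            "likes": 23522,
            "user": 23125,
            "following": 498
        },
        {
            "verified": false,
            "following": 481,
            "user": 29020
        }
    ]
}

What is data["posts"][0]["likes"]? 23522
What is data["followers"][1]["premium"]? True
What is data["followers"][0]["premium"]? True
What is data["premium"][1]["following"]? 983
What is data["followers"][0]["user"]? 19479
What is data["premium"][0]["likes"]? 23308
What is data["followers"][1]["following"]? 971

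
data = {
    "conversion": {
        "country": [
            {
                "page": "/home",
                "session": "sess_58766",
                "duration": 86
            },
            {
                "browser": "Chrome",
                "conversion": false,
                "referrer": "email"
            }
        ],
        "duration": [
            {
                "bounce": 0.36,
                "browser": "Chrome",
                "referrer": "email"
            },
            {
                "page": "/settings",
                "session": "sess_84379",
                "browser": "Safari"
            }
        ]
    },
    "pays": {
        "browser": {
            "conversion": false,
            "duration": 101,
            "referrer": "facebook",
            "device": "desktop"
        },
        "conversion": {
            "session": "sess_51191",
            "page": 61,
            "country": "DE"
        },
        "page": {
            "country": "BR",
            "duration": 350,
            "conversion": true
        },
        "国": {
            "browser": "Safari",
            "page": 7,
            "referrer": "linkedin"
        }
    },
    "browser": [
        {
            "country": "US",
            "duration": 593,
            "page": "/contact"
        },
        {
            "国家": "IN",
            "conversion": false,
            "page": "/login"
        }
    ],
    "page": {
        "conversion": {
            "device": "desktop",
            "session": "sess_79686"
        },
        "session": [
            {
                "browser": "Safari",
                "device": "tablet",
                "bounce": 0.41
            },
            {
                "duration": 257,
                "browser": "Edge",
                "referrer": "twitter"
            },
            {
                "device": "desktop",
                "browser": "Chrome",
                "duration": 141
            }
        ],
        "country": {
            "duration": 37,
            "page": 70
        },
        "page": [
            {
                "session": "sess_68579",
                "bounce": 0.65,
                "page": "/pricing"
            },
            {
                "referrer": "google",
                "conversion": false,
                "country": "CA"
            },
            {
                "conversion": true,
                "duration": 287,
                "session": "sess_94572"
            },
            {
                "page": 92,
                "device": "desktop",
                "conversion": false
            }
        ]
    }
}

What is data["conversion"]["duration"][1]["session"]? "sess_84379"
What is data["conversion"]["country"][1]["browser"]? "Chrome"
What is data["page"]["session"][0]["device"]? "tablet"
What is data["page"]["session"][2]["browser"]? "Chrome"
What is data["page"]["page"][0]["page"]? "/pricing"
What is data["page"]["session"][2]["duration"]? 141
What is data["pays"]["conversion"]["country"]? "DE"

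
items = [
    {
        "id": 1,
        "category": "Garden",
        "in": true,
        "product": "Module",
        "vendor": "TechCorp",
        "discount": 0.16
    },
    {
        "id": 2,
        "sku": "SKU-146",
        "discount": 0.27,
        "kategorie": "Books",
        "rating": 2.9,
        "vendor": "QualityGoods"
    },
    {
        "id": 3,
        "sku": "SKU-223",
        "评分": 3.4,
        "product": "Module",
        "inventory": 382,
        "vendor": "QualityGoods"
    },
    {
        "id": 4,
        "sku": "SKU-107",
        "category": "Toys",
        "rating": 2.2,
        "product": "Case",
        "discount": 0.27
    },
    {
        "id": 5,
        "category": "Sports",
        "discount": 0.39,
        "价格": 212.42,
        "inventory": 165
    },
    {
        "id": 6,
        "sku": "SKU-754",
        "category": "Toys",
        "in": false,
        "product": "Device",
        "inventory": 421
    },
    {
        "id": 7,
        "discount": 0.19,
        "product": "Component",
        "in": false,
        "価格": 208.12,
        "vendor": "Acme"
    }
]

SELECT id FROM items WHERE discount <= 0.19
[1, 7]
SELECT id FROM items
[1, 2, 3, 4, 5, 6, 7]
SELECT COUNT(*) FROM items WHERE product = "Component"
1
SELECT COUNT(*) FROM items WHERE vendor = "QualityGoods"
2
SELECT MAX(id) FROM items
7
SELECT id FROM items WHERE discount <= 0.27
[1, 2, 4, 7]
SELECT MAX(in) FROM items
True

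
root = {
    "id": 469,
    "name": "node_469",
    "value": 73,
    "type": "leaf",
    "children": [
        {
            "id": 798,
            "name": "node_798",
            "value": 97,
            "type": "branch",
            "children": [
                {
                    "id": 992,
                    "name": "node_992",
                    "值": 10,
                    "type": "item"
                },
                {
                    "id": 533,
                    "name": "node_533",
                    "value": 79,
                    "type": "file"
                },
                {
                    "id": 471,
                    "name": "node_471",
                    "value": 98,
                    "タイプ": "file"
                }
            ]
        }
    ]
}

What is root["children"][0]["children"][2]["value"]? 98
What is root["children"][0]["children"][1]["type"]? "file"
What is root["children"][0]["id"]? 798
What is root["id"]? 469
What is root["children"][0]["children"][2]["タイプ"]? "file"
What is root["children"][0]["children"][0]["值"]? 10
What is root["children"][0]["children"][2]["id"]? 471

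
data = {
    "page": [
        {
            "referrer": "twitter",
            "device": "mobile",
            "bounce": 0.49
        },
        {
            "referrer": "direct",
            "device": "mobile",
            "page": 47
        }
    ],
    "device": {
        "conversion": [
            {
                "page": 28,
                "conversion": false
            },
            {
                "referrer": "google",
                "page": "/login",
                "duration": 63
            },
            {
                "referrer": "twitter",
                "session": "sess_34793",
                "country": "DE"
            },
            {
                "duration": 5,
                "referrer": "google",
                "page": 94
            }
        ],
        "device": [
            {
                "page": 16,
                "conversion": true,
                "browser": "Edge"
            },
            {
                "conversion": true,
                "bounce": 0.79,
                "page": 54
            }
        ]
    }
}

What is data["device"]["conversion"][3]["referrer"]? "google"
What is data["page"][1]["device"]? "mobile"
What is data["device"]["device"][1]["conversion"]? True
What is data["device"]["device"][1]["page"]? 54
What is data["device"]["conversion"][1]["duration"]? 63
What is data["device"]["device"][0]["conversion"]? True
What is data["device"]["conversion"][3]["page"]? 94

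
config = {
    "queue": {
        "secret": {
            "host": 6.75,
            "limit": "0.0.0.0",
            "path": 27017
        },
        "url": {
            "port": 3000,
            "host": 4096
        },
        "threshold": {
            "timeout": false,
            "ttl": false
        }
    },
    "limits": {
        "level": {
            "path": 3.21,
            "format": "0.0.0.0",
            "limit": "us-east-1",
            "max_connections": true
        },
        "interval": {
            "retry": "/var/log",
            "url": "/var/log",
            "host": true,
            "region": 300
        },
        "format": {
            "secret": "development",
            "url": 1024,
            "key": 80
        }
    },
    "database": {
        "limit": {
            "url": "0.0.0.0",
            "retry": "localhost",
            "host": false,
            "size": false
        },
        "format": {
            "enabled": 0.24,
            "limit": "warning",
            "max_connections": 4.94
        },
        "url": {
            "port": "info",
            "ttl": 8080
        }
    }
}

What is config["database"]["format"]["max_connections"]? 4.94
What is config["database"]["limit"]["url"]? "0.0.0.0"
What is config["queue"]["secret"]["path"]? 27017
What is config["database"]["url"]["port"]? "info"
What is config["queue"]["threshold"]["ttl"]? False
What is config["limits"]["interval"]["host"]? True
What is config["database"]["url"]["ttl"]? 8080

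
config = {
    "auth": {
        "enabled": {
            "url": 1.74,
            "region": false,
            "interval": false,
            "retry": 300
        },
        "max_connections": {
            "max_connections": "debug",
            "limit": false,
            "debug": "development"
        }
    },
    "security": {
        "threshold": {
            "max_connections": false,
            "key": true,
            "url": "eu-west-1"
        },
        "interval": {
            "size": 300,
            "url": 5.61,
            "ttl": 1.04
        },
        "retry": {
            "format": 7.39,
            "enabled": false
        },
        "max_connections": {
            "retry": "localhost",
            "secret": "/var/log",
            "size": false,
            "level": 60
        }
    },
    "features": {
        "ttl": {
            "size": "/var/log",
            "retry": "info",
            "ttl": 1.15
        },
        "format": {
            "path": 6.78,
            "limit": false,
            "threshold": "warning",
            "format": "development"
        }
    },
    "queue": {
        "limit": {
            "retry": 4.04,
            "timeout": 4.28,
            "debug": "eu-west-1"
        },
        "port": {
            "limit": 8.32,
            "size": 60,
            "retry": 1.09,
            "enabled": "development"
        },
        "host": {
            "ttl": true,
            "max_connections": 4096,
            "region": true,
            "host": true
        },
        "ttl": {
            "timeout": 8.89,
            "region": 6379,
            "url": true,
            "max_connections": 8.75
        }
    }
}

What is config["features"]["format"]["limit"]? False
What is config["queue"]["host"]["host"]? True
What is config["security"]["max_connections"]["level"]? 60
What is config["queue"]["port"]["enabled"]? "development"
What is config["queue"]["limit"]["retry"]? 4.04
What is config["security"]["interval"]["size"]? 300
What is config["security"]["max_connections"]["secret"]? "/var/log"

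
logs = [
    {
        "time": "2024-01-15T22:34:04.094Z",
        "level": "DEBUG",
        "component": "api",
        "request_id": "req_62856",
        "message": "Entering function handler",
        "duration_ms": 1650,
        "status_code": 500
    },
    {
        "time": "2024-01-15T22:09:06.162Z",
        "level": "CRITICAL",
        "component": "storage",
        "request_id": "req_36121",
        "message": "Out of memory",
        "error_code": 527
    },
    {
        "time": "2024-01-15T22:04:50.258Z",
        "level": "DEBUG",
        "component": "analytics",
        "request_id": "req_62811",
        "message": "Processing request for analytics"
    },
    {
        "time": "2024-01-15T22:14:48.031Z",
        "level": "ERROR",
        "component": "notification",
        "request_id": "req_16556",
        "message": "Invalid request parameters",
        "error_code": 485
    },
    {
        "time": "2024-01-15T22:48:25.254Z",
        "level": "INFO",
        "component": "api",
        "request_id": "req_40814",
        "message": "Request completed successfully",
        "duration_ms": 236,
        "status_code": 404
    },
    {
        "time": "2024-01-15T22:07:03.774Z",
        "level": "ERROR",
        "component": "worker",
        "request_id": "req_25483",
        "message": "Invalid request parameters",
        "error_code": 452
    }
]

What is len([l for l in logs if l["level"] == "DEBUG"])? 2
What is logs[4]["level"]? "INFO"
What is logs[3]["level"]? "ERROR"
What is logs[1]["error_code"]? 527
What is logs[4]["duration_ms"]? 236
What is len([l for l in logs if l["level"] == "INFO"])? 1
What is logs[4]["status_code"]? 404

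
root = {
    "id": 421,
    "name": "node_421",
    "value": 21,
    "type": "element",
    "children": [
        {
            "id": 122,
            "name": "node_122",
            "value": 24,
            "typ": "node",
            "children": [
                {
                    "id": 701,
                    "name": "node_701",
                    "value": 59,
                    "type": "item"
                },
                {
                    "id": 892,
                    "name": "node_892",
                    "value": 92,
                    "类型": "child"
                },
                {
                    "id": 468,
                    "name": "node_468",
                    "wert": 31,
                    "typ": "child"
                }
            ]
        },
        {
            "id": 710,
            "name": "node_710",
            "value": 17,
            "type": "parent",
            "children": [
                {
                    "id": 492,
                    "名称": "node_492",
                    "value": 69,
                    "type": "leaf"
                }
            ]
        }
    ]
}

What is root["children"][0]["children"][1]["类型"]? "child"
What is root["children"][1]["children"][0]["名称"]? "node_492"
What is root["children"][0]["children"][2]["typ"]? "child"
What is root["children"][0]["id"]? 122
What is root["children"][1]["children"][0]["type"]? "leaf"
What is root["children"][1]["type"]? "parent"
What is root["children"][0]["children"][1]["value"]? 92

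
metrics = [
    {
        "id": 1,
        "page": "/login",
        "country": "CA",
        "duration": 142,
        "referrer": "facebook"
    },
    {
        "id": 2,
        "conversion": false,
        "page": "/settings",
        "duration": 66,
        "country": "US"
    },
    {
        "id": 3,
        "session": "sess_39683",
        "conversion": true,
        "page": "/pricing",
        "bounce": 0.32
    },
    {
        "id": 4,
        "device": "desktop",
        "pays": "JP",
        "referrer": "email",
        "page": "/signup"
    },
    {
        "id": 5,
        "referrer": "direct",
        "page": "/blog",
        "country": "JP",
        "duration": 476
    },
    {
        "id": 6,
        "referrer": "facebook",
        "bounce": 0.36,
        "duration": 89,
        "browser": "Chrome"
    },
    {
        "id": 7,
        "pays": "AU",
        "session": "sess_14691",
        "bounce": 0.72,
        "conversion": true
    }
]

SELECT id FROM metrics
[1, 2, 3, 4, 5, 6, 7]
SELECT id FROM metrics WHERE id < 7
[1, 2, 3, 4, 5, 6]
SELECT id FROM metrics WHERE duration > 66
[1, 5, 6]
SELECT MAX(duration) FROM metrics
476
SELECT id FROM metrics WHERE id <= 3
[1, 2, 3]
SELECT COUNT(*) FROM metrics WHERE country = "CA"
1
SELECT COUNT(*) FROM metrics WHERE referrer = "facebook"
2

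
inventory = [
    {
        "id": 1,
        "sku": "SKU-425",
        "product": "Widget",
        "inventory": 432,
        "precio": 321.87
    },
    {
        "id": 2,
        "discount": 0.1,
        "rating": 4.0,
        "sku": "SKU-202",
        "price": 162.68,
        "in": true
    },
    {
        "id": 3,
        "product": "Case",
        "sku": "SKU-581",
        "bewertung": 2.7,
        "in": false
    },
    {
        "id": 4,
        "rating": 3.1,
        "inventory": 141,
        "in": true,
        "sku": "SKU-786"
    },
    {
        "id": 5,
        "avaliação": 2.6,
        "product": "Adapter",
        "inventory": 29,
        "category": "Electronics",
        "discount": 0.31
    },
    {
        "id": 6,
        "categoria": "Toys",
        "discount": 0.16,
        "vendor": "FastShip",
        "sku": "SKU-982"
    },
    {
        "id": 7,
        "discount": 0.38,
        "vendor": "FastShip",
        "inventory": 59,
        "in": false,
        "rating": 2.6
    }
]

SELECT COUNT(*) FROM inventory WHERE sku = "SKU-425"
1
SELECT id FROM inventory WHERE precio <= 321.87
[1]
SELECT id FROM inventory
[1, 2, 3, 4, 5, 6, 7]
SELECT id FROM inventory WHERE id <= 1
[1]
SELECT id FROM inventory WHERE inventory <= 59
[5, 7]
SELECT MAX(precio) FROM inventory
321.87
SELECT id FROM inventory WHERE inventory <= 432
[1, 4, 5, 7]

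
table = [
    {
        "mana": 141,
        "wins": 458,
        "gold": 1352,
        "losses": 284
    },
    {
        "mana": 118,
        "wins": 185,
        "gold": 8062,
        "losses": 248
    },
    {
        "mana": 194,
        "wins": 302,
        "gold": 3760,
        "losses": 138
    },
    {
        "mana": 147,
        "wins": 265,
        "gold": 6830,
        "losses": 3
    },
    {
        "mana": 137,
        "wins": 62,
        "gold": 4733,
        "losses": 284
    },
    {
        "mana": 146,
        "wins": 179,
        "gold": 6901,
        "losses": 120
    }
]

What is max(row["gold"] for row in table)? 8062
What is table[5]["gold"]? 6901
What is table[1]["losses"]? 248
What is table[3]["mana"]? 147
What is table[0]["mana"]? 141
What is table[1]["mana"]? 118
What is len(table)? 6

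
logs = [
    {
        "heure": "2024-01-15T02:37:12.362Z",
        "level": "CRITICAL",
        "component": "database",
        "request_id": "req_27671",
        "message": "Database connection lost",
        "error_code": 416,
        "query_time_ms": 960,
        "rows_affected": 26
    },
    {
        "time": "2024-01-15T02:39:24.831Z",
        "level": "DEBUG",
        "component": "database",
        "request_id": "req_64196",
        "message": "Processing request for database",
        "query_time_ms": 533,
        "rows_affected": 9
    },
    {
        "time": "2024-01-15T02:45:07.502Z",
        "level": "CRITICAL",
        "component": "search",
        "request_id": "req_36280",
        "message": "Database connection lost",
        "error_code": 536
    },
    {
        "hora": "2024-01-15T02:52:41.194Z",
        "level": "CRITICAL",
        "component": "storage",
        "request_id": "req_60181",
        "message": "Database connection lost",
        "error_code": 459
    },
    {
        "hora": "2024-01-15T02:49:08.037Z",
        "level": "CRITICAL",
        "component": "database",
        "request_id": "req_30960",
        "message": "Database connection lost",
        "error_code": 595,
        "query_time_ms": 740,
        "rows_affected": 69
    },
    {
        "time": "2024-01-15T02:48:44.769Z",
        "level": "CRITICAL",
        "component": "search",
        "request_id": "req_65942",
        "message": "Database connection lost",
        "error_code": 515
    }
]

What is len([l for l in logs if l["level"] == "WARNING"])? 0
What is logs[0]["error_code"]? 416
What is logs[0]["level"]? "CRITICAL"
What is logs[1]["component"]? "database"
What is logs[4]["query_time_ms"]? 740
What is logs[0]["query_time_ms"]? 960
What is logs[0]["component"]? "database"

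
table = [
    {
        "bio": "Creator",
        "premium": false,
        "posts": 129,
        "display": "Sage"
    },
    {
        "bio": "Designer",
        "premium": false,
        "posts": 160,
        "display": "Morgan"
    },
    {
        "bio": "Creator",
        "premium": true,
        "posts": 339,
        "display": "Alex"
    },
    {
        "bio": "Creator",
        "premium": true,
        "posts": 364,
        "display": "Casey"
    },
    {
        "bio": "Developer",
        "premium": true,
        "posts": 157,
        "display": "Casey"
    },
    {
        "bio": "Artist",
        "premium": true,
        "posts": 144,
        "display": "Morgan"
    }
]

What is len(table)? 6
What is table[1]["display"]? "Morgan"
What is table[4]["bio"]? "Developer"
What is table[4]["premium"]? True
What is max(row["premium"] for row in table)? True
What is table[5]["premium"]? True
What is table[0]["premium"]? False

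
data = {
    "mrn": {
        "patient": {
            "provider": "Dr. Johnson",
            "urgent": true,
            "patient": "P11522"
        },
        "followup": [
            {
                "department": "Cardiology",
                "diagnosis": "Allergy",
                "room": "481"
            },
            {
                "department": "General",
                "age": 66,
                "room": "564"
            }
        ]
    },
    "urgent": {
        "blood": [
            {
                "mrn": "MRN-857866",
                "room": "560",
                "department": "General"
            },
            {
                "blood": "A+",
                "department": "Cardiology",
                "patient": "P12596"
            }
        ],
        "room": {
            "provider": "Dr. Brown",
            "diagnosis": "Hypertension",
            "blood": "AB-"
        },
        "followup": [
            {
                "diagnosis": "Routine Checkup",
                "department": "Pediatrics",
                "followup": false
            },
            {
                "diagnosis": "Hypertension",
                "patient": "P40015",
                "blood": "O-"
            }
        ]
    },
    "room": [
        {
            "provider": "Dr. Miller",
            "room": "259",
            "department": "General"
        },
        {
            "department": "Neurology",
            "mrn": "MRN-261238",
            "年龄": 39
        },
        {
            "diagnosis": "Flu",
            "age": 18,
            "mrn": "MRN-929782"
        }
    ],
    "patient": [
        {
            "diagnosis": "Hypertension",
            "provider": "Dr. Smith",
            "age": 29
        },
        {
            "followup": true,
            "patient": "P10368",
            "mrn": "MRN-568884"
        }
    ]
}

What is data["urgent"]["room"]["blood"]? "AB-"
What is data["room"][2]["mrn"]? "MRN-929782"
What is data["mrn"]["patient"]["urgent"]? True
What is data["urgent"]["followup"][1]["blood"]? "O-"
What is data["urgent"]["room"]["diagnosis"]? "Hypertension"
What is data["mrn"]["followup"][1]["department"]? "General"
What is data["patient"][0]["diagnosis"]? "Hypertension"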